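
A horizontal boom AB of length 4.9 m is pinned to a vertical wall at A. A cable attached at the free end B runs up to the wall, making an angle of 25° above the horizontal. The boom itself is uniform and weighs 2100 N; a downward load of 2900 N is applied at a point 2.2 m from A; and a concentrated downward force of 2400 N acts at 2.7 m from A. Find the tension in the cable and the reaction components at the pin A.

T = 8695 N, A_x = 7880 N, A_y = 3726 N

ΣM about A: T·sin25°·4.9 − 2100·2.45 − 2900·2.2 − 2400·2.7 = 0 → T = 18005/(4.9·0.422618) = 8694.59 ≈ 8695 N.
ΣF_x = 0: A_x − T·cos25° = 0 → A_x = 8694.59 × 0.906308 = 7880 N.
ΣF_y = 0: A_y + T·sin25° − 2100 − 2900 − 2400 = 0 → A_y = 7400 − 8694.59 × 0.422618 = 3726 N.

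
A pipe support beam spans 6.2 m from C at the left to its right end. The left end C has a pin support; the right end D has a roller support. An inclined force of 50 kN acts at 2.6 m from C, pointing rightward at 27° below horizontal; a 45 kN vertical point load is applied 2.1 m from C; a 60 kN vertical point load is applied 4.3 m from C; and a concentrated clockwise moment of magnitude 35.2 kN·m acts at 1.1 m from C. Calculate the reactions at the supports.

C_x = -44.55 kN, C_y = 55.65 kN, D_y = 72.05 kN

ΣM about C: D_y·6.2 − 50·sin27°·2.6 − 45·2.1 − 60·4.3 − 35.2 = 0 → D_y = 446.719/6.2 = 72.0515 ≈ 72.05 kN.
ΣF_y = 0: C_y + 72.0515 − 50·sin27° − 45 − 60 = 0 → C_y = 55.65 kN.
ΣF_x = 0: C_x + 50·cos27° = 0 → C_x = -44.55 kN.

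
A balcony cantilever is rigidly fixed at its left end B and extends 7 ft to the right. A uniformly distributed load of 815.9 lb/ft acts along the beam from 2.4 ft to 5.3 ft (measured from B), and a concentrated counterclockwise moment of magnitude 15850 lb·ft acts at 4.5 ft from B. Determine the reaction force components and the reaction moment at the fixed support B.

B_x = 0, B_y = 2366 lb, M_B = -6740 lb·ft

Resultant of the distributed load: 815.9 × 2.9 = 2366.11 lb at 3.85 ft from B.
ΣF_x = 0: B_x = 0.
ΣF_y = 0: B_y − 815.9·2.9 = 0 → B_y = 2366 lb.
ΣM about B: M_B − (815.9·2.9)·3.85 + 15850 = 0 → M_B = -6740 lb·ft.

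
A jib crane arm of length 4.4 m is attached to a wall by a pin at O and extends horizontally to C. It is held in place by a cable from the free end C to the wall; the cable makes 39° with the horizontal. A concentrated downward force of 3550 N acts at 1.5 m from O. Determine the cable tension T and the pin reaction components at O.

ΣM about O: T·sin39°·4.4 − 3550·1.5 = 0 → T = 5325/(4.4·0.62932) = 1923.07 ≈ 1923 N.
ΣF_x = 0: O_x − T·cos39° = 0 → O_x = 1923.07 × 0.777146 = 1495 N.
ΣF_y = 0: O_y + T·sin39° − 3550 = 0 → O_y = 3550 − 1923.07 × 0.62932 = 2340 N.

T = 1923 N, O_x = 1495 N, O_y = 2340 N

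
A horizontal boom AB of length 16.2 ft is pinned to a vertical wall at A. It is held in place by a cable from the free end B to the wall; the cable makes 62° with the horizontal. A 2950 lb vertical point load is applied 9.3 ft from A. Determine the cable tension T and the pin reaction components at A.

ΣM about A: T·sin62°·16.2 − 2950·9.3 = 0 → T = 27435/(16.2·0.882948) = 1918.03 ≈ 1918 lb.
ΣF_x = 0: A_x − T·cos62° = 0 → A_x = 1918.03 × 0.469472 = 900.5 lb.
ΣF_y = 0: A_y + T·sin62° − 2950 = 0 → A_y = 2950 − 1918.03 × 0.882948 = 1256 lb.

T = 1918 lb, A_x = 900.5 lb, A_y = 1256 lb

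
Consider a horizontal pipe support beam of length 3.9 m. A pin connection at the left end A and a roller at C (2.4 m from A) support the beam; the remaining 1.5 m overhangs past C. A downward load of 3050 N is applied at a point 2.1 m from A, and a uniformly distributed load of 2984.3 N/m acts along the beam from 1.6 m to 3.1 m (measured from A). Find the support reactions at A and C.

Resultant of the distributed load: 2984.3 × 1.5 = 4476.45 N at 2.35 m from A.
Moments about A: C_y·2.4 − 3050·2.1 − (2984.3·1.5)·2.35 = 0 → C_y = 16924.6575/2.4 = 7051.94 ≈ 7052 N.
ΣF_y = 0: A_y + 7051.94 − 3050 − 2984.3·1.5 = 0 → A_y = 474.5 N.
ΣF_x = 0: no horizontal applied forces, so A_x = 0.

A_x = 0, A_y = 474.5 N, C_y = 7052 N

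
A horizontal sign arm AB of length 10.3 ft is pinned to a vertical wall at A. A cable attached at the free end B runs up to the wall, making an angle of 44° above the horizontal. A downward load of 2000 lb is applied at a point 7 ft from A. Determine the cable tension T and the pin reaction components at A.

T = 1957 lb, A_x = 1408 lb, A_y = 640.8 lb

ΣM about A: T·sin44°·10.3 − 2000·7 = 0 → T = 14000/(10.3·0.694658) = 1956.68 ≈ 1957 lb.
ΣF_x = 0: A_x − T·cos44° = 0 → A_x = 1956.68 × 0.71934 = 1408 lb.
ΣF_y = 0: A_y + T·sin44° − 2000 = 0 → A_y = 2000 − 1956.68 × 0.694658 = 640.8 lb.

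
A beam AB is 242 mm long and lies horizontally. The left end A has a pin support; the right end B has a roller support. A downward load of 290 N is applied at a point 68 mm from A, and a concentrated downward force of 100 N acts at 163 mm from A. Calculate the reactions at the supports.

Moments about A: B_y·242 − 290·68 − 100·163 = 0 → B_y = 36020/242 = 148.843 ≈ 148.8 N.
ΣF_y = 0: A_y + 148.843 − 290 − 100 = 0 → A_y = 241.2 N.
ΣF_x = 0: no horizontal applied forces, so A_x = 0.

A_x = 0, A_y = 241.2 N, B_y = 148.8 N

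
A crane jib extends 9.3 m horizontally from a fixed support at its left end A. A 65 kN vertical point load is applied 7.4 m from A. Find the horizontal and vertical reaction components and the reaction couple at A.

ΣF_x = 0: A_x = 0.
ΣF_y = 0: A_y − 65 = 0 → A_y = 65.00 kN.
ΣM about A: M_A − 65·7.4 = 0 → M_A = 481.0 kN·m.

A_x = 0, A_y = 65.00 kN, M_A = 481.0 kN·m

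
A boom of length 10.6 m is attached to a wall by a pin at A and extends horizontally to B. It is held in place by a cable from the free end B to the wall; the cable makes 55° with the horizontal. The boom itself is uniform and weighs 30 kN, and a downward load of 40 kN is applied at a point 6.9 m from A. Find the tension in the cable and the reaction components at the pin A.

T = 50.10 kN, A_x = 28.73 kN, A_y = 28.96 kN

ΣM about A: T·sin55°·10.6 − 30·5.3 − 40·6.9 = 0 → T = 435/(10.6·0.819152) = 50.0978 ≈ 50.10 kN.
ΣF_x = 0: A_x − T·cos55° = 0 → A_x = 50.0978 × 0.573576 = 28.73 kN.
ΣF_y = 0: A_y + T·sin55° − 30 − 40 = 0 → A_y = 70 − 50.0978 × 0.819152 = 28.96 kN.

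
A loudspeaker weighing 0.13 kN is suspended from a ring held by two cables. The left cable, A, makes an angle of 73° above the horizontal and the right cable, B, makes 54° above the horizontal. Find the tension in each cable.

ΣF_x = 0: −T_A·cos73° + T_B·cos54° = 0 → T_B = 0.497412·T_A.
ΣF_y = 0: T_A·sin73° + T_B·sin54° = 0.13.
Substitute: T_A·(0.956305 + 0.497412·0.809017) = 0.13 → T_A = 0.0956783 ≈ 0.09568 kN.
Then T_B = 0.497412 × 0.0956783 = 0.04759 kN.

T_A = 0.09568 kN, T_B = 0.04759 kN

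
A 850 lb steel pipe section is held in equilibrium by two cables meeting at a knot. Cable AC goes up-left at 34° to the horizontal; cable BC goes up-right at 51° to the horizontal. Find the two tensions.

T_AC = 537.0 lb, T_BC = 707.4 lb

ΣF_x = 0: −T_AC·cos34° + T_BC·cos51° = 0 → T_BC = 1.31735·T_AC.
ΣF_y = 0: T_AC·sin34° + T_BC·sin51° = 850.
Substitute: T_AC·(0.559193 + 1.31735·0.777146) = 850 → T_AC = 536.967 ≈ 537.0 lb.
Then T_BC = 1.31735 × 536.967 = 707.4 lb.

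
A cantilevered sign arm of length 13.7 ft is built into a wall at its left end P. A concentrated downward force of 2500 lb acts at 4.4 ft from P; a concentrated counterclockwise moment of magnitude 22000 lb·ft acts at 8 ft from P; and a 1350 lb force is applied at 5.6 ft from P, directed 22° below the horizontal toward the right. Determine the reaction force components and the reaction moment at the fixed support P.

P_x = -1252 lb, P_y = 3006 lb, M_P = -8168 lb·ft

ΣF_x = 0: P_x + 1350·cos22° = 0 → P_x = -1252 lb.
ΣF_y = 0: P_y − 2500 − 1350·sin22° = 0 → P_y = 3006 lb.
ΣM about P: M_P − 2500·4.4 + 22000 − 1350·sin22°·5.6 = 0 → M_P = -8168 lb·ft.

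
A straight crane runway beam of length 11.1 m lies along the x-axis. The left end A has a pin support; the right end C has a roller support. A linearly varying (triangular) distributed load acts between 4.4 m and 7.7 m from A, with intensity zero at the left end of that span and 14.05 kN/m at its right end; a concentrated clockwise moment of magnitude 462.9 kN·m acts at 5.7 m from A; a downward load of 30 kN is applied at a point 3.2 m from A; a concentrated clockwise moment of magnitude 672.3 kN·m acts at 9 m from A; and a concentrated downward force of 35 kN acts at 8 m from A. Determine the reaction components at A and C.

Resultant of the triangular load: ½ × 14.05 × 3.3 = 23.1825 kN, acting at 6.6 m from A (one-third of the span from the peak).
Taking moments about A: C_y·11.1 − (½·14.05·3.3)·6.6 − 462.9 − 30·3.2 − 672.3 − 35·8 = 0 → C_y = 1664.2045/11.1 = 149.928 ≈ 149.9 kN.
ΣF_y = 0: A_y + 149.928 − ½·14.05·3.3 − 30 − 35 = 0 → A_y = -61.75 kN.
ΣF_x = 0: no horizontal applied forces, so A_x = 0.

A_x = 0, A_y = -61.75 kN, C_y = 149.9 kN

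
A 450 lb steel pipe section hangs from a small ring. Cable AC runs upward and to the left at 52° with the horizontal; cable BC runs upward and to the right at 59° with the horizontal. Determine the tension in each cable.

ΣF_x = 0: −T_AC·cos52° + T_BC·cos59° = 0 → T_BC = 1.19537·T_AC.
ΣF_y = 0: T_AC·sin52° + T_BC·sin59° = 450.
Substitute: T_AC·(0.788011 + 1.19537·0.857167) = 450 → T_AC = 248.256 ≈ 248.3 lb.
Then T_BC = 1.19537 × 248.256 = 296.8 lb.

T_AC = 248.3 lb, T_BC = 296.8 lb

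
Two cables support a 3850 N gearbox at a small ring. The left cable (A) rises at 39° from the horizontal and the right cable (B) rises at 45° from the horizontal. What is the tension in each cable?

ΣF_x = 0: −T_A·cos39° + T_B·cos45° = 0 → T_B = 1.09905·T_A.
ΣF_y = 0: T_A·sin39° + T_B·sin45° = 3850.
Substitute: T_A·(0.62932 + 1.09905·0.707107) = 3850 → T_A = 2737.36 ≈ 2737 N.
Then T_B = 1.09905 × 2737.36 = 3008 N.

T_A = 2737 N, T_B = 3008 N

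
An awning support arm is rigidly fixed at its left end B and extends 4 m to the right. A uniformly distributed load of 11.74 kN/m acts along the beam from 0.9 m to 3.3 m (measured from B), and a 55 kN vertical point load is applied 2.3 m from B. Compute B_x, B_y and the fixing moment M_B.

Resultant of the distributed load: 11.74 × 2.4 = 28.176 kN at 2.1 m from B.
ΣF_x = 0: B_x = 0.
ΣF_y = 0: B_y − 11.74·2.4 − 55 = 0 → B_y = 83.18 kN.
ΣM about B: M_B − (11.74·2.4)·2.1 − 55·2.3 = 0 → M_B = 185.7 kN·m.

B_x = 0, B_y = 83.18 kN, M_B = 185.7 kN·m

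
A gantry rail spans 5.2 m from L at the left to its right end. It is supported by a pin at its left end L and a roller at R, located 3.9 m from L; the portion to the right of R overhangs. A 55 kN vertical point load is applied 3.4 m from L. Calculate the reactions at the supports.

L_x = 0, L_y = 7.051 kN, R_y = 47.95 kN

Moments about L: R_y·3.9 − 55·3.4 = 0 → R_y = 187/3.9 = 47.9487 ≈ 47.95 kN.
ΣF_y = 0: L_y + 47.9487 − 55 = 0 → L_y = 7.051 kN.
ΣF_x = 0: no horizontal applied forces, so L_x = 0.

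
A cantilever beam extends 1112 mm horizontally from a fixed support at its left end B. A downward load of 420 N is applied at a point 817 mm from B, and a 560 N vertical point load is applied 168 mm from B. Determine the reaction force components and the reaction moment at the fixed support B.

B_x = 0, B_y = 980.0 N, M_B = 437200 N·mm

ΣF_x = 0: B_x = 0.
ΣF_y = 0: B_y − 420 − 560 = 0 → B_y = 980.0 N.
ΣM about B: M_B − 420·817 − 560·168 = 0 → M_B = 437200 N·mm.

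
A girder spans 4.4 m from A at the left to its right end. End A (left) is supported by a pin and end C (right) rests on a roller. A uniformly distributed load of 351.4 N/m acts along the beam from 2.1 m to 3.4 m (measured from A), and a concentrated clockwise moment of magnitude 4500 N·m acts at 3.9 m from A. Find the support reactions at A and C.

Resultant of the distributed load: 351.4 × 1.3 = 456.82 N at 2.75 m from A.
Moments about A: C_y·4.4 − (351.4·1.3)·2.75 − 4500 = 0 → C_y = 5756.255/4.4 = 1308.24 ≈ 1308 N.
ΣF_y = 0: A_y + 1308.24 − 351.4·1.3 = 0 → A_y = -851.4 N.
ΣF_x = 0: no horizontal applied forces, so A_x = 0.

A_x = 0, A_y = -851.4 N, C_y = 1308 N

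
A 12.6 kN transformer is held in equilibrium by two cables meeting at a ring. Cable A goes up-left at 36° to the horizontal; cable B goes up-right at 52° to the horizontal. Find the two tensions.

T_A = 7.762 kN, T_B = 10.20 kN

ΣF_x = 0: −T_A·cos36° + T_B·cos52° = 0 → T_B = 1.31406·T_A.
ΣF_y = 0: T_A·sin36° + T_B·sin52° = 12.6.
Substitute: T_A·(0.587785 + 1.31406·0.788011) = 12.6 → T_A = 7.76207 ≈ 7.762 kN.
Then T_B = 1.31406 × 7.76207 = 10.20 kN.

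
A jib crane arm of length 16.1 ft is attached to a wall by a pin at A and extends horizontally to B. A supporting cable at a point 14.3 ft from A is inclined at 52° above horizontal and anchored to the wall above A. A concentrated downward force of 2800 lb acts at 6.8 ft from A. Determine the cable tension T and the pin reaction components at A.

T = 1690 lb, A_x = 1040 lb, A_y = 1469 lb

ΣM about A: T·sin52°·14.3 − 2800·6.8 = 0 → T = 19040/(14.3·0.788011) = 1689.66 ≈ 1690 lb.
ΣF_x = 0: A_x − T·cos52° = 0 → A_x = 1689.66 × 0.615661 = 1040 lb.
ΣF_y = 0: A_y + T·sin52° − 2800 = 0 → A_y = 2800 − 1689.66 × 0.788011 = 1469 lb.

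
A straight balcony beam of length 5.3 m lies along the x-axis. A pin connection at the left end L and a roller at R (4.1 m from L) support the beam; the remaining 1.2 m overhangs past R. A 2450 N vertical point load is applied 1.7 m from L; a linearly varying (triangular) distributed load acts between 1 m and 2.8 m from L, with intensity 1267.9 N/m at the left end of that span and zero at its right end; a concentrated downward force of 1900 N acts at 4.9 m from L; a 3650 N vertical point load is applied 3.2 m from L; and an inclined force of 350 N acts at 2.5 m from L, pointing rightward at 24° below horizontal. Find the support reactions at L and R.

Resultant of the triangular load: ½ × 1267.9 × 1.8 = 1141.11 N, acting at 1.6 m from L (one-third of the span from the peak).
Taking moments about L: R_y·4.1 − 2450·1.7 − (½·1267.9·1.8)·1.6 − 1900·4.9 − 3650·3.2 − 350·sin24°·2.5 = 0 → R_y = 27336.7/4.1 = 6667.49 ≈ 6667 N.
ΣF_y = 0: L_y + 6667.49 − 2450 − ½·1267.9·1.8 − 1900 − 3650 − 350·sin24° = 0 → L_y = 2616 N.
ΣF_x = 0: L_x + 350·cos24° = 0 → L_x = -319.7 N.

L_x = -319.7 N, L_y = 2616 N, R_y = 6667 N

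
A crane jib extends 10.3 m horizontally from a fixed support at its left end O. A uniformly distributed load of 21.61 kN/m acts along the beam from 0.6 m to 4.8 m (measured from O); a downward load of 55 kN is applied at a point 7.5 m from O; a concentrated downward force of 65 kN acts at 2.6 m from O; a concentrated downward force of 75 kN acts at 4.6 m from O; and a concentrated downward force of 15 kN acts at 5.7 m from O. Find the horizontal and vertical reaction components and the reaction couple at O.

Resultant of the distributed load: 21.61 × 4.2 = 90.762 kN at 2.7 m from O.
ΣF_x = 0: O_x = 0.
ΣF_y = 0: O_y − 21.61·4.2 − 55 − 65 − 75 − 15 = 0 → O_y = 300.8 kN.
ΣM about O: M_O − (21.61·4.2)·2.7 − 55·7.5 − 65·2.6 − 75·4.6 − 15·5.7 = 0 → M_O = 1257 kN·m.

O_x = 0, O_y = 300.8 kN, M_O = 1257 kN·m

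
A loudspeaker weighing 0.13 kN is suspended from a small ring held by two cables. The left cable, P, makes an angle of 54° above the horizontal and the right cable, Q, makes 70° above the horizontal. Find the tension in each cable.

T_P = 0.05363 kN, T_Q = 0.09217 kN

ΣF_x = 0: −T_P·cos54° + T_Q·cos70° = 0 → T_Q = 1.71857·T_P.
ΣF_y = 0: T_P·sin54° + T_Q·sin70° = 0.13.
Substitute: T_P·(0.809017 + 1.71857·0.939693) = 0.13 → T_P = 0.0536316 ≈ 0.05363 kN.
Then T_Q = 1.71857 × 0.0536316 = 0.09217 kN.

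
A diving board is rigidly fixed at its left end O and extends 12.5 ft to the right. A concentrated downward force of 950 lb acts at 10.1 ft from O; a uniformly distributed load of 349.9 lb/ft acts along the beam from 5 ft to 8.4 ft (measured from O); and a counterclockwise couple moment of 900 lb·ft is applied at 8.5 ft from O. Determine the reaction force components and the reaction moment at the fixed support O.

O_x = 0, O_y = 2140 lb, M_O = 16670 lb·ft

Resultant of the distributed load: 349.9 × 3.4 = 1189.66 lb at 6.7 ft from O.
ΣF_x = 0: O_x = 0.
ΣF_y = 0: O_y − 950 − 349.9·3.4 = 0 → O_y = 2140 lb.
ΣM about O: M_O − 950·10.1 − (349.9·3.4)·6.7 + 900 = 0 → M_O = 16670 lb·ft.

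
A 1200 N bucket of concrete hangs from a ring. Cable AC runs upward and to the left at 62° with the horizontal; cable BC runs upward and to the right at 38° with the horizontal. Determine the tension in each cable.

T_AC = 960.2 N, T_BC = 572.1 N

ΣF_x = 0: −T_AC·cos62° + T_BC·cos38° = 0 → T_BC = 0.595768·T_AC.
ΣF_y = 0: T_AC·sin62° + T_BC·sin38° = 1200.
Substitute: T_AC·(0.882948 + 0.595768·0.615661) = 1200 → T_AC = 960.2 N.
Then T_BC = 0.595768 × 960.2 = 572.1 N.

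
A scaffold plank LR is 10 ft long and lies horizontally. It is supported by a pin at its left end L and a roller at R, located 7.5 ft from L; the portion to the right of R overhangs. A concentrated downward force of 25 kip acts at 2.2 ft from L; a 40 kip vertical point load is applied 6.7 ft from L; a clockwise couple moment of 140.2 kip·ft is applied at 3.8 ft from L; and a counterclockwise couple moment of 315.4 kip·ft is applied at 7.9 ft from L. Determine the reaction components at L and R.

ΣM about L: R_y·7.5 − 25·2.2 − 40·6.7 − 140.2 + 315.4 = 0 → R_y = 147.8/7.5 = 19.7067 ≈ 19.71 kip.
ΣF_y = 0: L_y + 19.7067 − 25 − 40 = 0 → L_y = 45.29 kip.
ΣF_x = 0: no horizontal applied forces, so L_x = 0.

L_x = 0, L_y = 45.29 kip, R_y = 19.71 kip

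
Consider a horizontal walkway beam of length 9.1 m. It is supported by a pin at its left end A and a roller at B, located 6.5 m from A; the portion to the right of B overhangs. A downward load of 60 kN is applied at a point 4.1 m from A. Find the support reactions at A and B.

Moments about A: B_y·6.5 − 60·4.1 = 0 → B_y = 246/6.5 = 37.8462 ≈ 37.85 kN.
ΣF_y = 0: A_y + 37.8462 − 60 = 0 → A_y = 22.15 kN.
ΣF_x = 0: no horizontal applied forces, so A_x = 0.

A_x = 0, A_y = 22.15 kN, B_y = 37.85 kN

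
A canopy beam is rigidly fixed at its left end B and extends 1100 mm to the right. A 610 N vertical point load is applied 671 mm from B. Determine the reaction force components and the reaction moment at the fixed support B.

B_x = 0, B_y = 610.0 N, M_B = 409300 N·mm

ΣF_x = 0: B_x = 0.
ΣF_y = 0: B_y − 610 = 0 → B_y = 610.0 N.
ΣM about B: M_B − 610·671 = 0 → M_B = 409300 N·mm.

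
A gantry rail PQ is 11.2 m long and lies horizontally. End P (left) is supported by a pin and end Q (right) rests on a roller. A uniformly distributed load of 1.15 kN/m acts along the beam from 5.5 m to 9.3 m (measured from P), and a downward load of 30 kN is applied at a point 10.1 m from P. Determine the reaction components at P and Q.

Resultant of the distributed load: 1.15 × 3.8 = 4.37 kN at 7.4 m from P.
Taking moments about P: Q_y·11.2 − (1.15·3.8)·7.4 − 30·10.1 = 0 → Q_y = 335.338/11.2 = 29.9409 ≈ 29.94 kN.
ΣF_y = 0: P_y + 29.9409 − 1.15·3.8 − 30 = 0 → P_y = 4.429 kN.
ΣF_x = 0: no horizontal applied forces, so P_x = 0.

P_x = 0, P_y = 4.429 kN, Q_y = 29.94 kN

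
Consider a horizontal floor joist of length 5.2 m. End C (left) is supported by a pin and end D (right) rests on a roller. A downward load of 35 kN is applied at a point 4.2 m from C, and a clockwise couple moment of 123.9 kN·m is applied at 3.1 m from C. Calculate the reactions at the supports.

C_x = 0, C_y = -17.10 kN, D_y = 52.10 kN

Moments about C: D_y·5.2 − 35·4.2 − 123.9 = 0 → D_y = 270.9/5.2 = 52.0962 ≈ 52.10 kN.
ΣF_y = 0: C_y + 52.0962 − 35 = 0 → C_y = -17.10 kN.
ΣF_x = 0: no horizontal applied forces, so C_x = 0.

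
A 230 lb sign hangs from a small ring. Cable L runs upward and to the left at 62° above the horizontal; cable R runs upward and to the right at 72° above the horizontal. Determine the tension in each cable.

ΣF_x = 0: −T_L·cos62° + T_R·cos72° = 0 → T_R = 1.51924·T_L.
ΣF_y = 0: T_L·sin62° + T_R·sin72° = 230.
Substitute: T_L·(0.882948 + 1.51924·0.951057) = 230 → T_L = 98.8044 ≈ 98.80 lb.
Then T_R = 1.51924 × 98.8044 = 150.1 lb.

T_L = 98.80 lb, T_R = 150.1 lb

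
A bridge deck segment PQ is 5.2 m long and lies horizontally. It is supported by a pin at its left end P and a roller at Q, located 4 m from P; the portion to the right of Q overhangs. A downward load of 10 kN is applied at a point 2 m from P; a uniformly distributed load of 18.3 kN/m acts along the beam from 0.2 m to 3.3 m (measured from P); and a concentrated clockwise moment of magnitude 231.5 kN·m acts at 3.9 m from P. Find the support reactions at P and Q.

Resultant of the distributed load: 18.3 × 3.1 = 56.73 kN at 1.75 m from P.
Taking moments about P: Q_y·4 − 10·2 − (18.3·3.1)·1.75 − 231.5 = 0 → Q_y = 350.7775/4 = 87.6944 ≈ 87.69 kN.
ΣF_y = 0: P_y + 87.6944 − 10 − 18.3·3.1 = 0 → P_y = -20.96 kN.
ΣF_x = 0: no horizontal applied forces, so P_x = 0.

P_x = 0, P_y = -20.96 kN, Q_y = 87.69 kN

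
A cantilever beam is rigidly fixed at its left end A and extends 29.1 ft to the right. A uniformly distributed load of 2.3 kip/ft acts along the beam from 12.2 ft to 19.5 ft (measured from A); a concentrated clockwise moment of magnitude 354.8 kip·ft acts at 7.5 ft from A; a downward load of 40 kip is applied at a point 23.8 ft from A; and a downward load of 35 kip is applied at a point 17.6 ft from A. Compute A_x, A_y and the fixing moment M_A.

Resultant of the distributed load: 2.3 × 7.3 = 16.79 kip at 15.85 ft from A.
ΣF_x = 0: A_x = 0.
ΣF_y = 0: A_y − 2.3·7.3 − 40 − 35 = 0 → A_y = 91.79 kip.
ΣM about A: M_A − (2.3·7.3)·15.85 − 354.8 − 40·23.8 − 35·17.6 = 0 → M_A = 2189 kip·ft.

A_x = 0, A_y = 91.79 kip, M_A = 2189 kip·ft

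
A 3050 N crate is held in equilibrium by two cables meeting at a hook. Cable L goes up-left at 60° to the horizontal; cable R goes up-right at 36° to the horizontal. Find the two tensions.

ΣF_x = 0: −T_L·cos60° + T_R·cos36° = 0 → T_R = 0.618034·T_L.
ΣF_y = 0: T_L·sin60° + T_R·sin36° = 3050.
Substitute: T_L·(0.866025 + 0.618034·0.587785) = 3050 → T_L = 2481.09 ≈ 2481 N.
Then T_R = 0.618034 × 2481.09 = 1533 N.

T_L = 2481 N, T_R = 1533 N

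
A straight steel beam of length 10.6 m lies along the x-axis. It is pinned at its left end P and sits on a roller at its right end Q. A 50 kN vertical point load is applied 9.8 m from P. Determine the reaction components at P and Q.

Taking moments about P: Q_y·10.6 − 50·9.8 = 0 → Q_y = 490/10.6 = 46.2264 ≈ 46.23 kN.
ΣF_y = 0: P_y + 46.2264 − 50 = 0 → P_y = 3.774 kN.
ΣF_x = 0: no horizontal applied forces, so P_x = 0.

P_x = 0, P_y = 3.774 kN, Q_y = 46.23 kN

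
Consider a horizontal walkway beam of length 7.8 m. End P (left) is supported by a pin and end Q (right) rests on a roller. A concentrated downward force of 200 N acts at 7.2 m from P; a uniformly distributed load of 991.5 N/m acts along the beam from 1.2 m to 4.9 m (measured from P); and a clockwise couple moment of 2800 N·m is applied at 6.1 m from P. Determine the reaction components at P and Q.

Resultant of the distributed load: 991.5 × 3.7 = 3668.55 N at 3.05 m from P.
Taking moments about P: Q_y·7.8 − 200·7.2 − (991.5·3.7)·3.05 − 2800 = 0 → Q_y = 15429.0775/7.8 = 1978.09 ≈ 1978 N.
ΣF_y = 0: P_y + 1978.09 − 200 − 991.5·3.7 = 0 → P_y = 1890 N.
ΣF_x = 0: no horizontal applied forces, so P_x = 0.

P_x = 0, P_y = 1890 N, Q_y = 1978 N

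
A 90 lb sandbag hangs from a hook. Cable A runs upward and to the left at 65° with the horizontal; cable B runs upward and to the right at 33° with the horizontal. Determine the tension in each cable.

ΣF_x = 0: −T_A·cos65° + T_B·cos33° = 0 → T_B = 0.503915·T_A.
ΣF_y = 0: T_A·sin65° + T_B·sin33° = 90.
Substitute: T_A·(0.906308 + 0.503915·0.544639) = 90 → T_A = 76.2221 ≈ 76.22 lb.
Then T_B = 0.503915 × 76.2221 = 38.41 lb.

T_A = 76.22 lb, T_B = 38.41 lb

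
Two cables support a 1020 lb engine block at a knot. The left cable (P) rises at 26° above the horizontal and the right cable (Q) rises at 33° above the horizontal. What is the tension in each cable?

T_P = 998.0 lb, T_Q = 1070 lb

ΣF_x = 0: −T_P·cos26° + T_Q·cos33° = 0 → T_Q = 1.07169·T_P.
ΣF_y = 0: T_P·sin26° + T_Q·sin33° = 1020.
Substitute: T_P·(0.438371 + 1.07169·0.544639) = 1020 → T_P = 997.989 ≈ 998.0 lb.
Then T_Q = 1.07169 × 997.989 = 1070 lb.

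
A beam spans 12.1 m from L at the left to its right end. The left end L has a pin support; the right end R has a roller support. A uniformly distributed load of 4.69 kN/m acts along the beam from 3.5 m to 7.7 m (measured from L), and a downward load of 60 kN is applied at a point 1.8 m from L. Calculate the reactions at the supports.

L_x = 0, L_y = 61.66 kN, R_y = 18.04 kN

Resultant of the distributed load: 4.69 × 4.2 = 19.698 kN at 5.6 m from L.
Taking moments about L: R_y·12.1 − (4.69·4.2)·5.6 − 60·1.8 = 0 → R_y = 218.3088/12.1 = 18.042 ≈ 18.04 kN.
ΣF_y = 0: L_y + 18.042 − 4.69·4.2 − 60 = 0 → L_y = 61.66 kN.
ΣF_x = 0: no horizontal applied forces, so L_x = 0.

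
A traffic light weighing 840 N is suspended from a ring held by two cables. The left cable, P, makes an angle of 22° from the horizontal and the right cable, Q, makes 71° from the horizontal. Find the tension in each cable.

T_P = 273.9 N, T_Q = 779.9 N

ΣF_x = 0: −T_P·cos22° + T_Q·cos71° = 0 → T_Q = 2.84789·T_P.
ΣF_y = 0: T_P·sin22° + T_Q·sin71° = 840.
Substitute: T_P·(0.374607 + 2.84789·0.945519) = 840 → T_P = 273.853 ≈ 273.9 N.
Then T_Q = 2.84789 × 273.853 = 779.9 N.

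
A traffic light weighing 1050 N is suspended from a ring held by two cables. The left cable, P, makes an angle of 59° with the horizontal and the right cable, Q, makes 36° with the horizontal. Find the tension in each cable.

ΣF_x = 0: −T_P·cos59° + T_Q·cos36° = 0 → T_Q = 0.636622·T_P.
ΣF_y = 0: T_P·sin59° + T_Q·sin36° = 1050.
Substitute: T_P·(0.857167 + 0.636622·0.587785) = 1050 → T_P = 852.713 ≈ 852.7 N.
Then T_Q = 0.636622 × 852.713 = 542.9 N.

T_P = 852.7 N, T_Q = 542.9 N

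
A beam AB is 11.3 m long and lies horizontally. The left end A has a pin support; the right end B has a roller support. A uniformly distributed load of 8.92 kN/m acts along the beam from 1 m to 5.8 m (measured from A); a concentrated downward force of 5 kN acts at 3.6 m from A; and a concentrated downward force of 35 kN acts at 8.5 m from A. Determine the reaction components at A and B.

A_x = 0, A_y = 42.01 kN, B_y = 40.80 kN

Resultant of the distributed load: 8.92 × 4.8 = 42.816 kN at 3.4 m from A.
Moments about A: B_y·11.3 − (8.92·4.8)·3.4 − 5·3.6 − 35·8.5 = 0 → B_y = 461.0744/11.3 = 40.803 ≈ 40.80 kN.
ΣF_y = 0: A_y + 40.803 − 8.92·4.8 − 5 − 35 = 0 → A_y = 42.01 kN.
ΣF_x = 0: no horizontal applied forces, so A_x = 0.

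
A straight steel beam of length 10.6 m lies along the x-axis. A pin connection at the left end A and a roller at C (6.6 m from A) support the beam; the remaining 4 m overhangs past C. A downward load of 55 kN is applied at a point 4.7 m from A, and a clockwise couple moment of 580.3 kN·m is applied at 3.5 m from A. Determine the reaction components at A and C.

ΣM about A: C_y·6.6 − 55·4.7 − 580.3 = 0 → C_y = 838.8/6.6 = 127.091 ≈ 127.1 kN.
ΣF_y = 0: A_y + 127.091 − 55 = 0 → A_y = -72.09 kN.
ΣF_x = 0: no horizontal applied forces, so A_x = 0.

A_x = 0, A_y = -72.09 kN, C_y = 127.1 kN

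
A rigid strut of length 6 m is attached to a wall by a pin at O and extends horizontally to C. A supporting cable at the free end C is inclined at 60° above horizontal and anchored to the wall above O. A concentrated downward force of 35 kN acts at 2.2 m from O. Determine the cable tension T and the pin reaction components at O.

ΣM about O: T·sin60°·6 − 35·2.2 = 0 → T = 77/(6·0.866025) = 14.8187 ≈ 14.82 kN.
ΣF_x = 0: O_x − T·cos60° = 0 → O_x = 14.8187 × 0.5 = 7.409 kN.
ΣF_y = 0: O_y + T·sin60° − 35 = 0 → O_y = 35 − 14.8187 × 0.866025 = 22.17 kN.

T = 14.82 kN, O_x = 7.409 kN, O_y = 22.17 kN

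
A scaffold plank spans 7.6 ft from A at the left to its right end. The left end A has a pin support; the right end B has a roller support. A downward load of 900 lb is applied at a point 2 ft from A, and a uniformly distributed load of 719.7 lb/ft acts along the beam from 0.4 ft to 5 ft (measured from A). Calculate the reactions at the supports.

A_x = 0, A_y = 2798 lb, B_y = 1413 lb

Resultant of the distributed load: 719.7 × 4.6 = 3310.62 lb at 2.7 ft from A.
Taking moments about A: B_y·7.6 − 900·2 − (719.7·4.6)·2.7 = 0 → B_y = 10738.674/7.6 = 1412.98 ≈ 1413 lb.
ΣF_y = 0: A_y + 1412.98 − 900 − 719.7·4.6 = 0 → A_y = 2798 lb.
ΣF_x = 0: no horizontal applied forces, so A_x = 0.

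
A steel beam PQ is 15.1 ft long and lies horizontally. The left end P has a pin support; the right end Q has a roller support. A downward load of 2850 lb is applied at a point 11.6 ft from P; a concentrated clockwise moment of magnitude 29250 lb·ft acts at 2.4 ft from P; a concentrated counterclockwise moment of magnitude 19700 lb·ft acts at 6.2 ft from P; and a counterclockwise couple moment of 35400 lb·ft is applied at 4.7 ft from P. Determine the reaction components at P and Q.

P_x = 0, P_y = 2373 lb, Q_y = 477.5 lb

Taking moments about P: Q_y·15.1 − 2850·11.6 − 29250 + 19700 + 35400 = 0 → Q_y = 7210/15.1 = 477.483 ≈ 477.5 lb.
ΣF_y = 0: P_y + 477.483 − 2850 = 0 → P_y = 2373 lb.
ΣF_x = 0: no horizontal applied forces, so P_x = 0.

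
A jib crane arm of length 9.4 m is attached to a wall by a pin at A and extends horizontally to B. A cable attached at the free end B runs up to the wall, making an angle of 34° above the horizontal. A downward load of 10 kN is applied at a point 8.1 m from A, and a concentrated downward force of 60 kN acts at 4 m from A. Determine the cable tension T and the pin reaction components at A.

T = 61.07 kN, A_x = 50.63 kN, A_y = 35.85 kN

ΣM about A: T·sin34°·9.4 − 10·8.1 − 60·4 = 0 → T = 321/(9.4·0.559193) = 61.0682 ≈ 61.07 kN.
ΣF_x = 0: A_x − T·cos34° = 0 → A_x = 61.0682 × 0.829038 = 50.63 kN.
ΣF_y = 0: A_y + T·sin34° − 10 − 60 = 0 → A_y = 70 − 61.0682 × 0.559193 = 35.85 kN.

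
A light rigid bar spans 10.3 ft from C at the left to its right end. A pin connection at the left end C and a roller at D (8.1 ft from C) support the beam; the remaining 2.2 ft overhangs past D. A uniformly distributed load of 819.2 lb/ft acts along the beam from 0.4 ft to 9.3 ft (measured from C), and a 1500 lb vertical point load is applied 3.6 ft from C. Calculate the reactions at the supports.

Resultant of the distributed load: 819.2 × 8.9 = 7290.88 lb at 4.85 ft from C.
Moments about C: D_y·8.1 − (819.2·8.9)·4.85 − 1500·3.6 = 0 → D_y = 40760.768/8.1 = 5032.19 ≈ 5032 lb.
ΣF_y = 0: C_y + 5032.19 − 819.2·8.9 − 1500 = 0 → C_y = 3759 lb.
ΣF_x = 0: no horizontal applied forces, so C_x = 0.

C_x = 0, C_y = 3759 lb, D_y = 5032 lb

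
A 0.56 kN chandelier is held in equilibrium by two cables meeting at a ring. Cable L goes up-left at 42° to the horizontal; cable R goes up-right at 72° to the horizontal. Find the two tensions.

T_L = 0.1894 kN, T_R = 0.4555 kN

ΣF_x = 0: −T_L·cos42° + T_R·cos72° = 0 → T_R = 2.40487·T_L.
ΣF_y = 0: T_L·sin42° + T_R·sin72° = 0.56.
Substitute: T_L·(0.669131 + 2.40487·0.951057) = 0.56 → T_L = 0.189426 ≈ 0.1894 kN.
Then T_R = 2.40487 × 0.189426 = 0.4555 kN.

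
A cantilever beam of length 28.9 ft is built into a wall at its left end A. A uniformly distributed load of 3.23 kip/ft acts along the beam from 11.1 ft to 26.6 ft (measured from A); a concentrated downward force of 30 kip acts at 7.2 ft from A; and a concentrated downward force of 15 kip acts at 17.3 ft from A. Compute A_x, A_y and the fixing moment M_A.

Resultant of the distributed load: 3.23 × 15.5 = 50.065 kip at 18.85 ft from A.
ΣF_x = 0: A_x = 0.
ΣF_y = 0: A_y − 3.23·15.5 − 30 − 15 = 0 → A_y = 95.06 kip.
ΣM about A: M_A − (3.23·15.5)·18.85 − 30·7.2 − 15·17.3 = 0 → M_A = 1419 kip·ft.

A_x = 0, A_y = 95.06 kip, M_A = 1419 kip·ft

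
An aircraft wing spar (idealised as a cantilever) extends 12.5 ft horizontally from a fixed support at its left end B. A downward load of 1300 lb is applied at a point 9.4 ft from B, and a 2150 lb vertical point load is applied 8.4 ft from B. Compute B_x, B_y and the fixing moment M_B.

B_x = 0, B_y = 3450 lb, M_B = 30280 lb·ft

ΣF_x = 0: B_x = 0.
ΣF_y = 0: B_y − 1300 − 2150 = 0 → B_y = 3450 lb.
ΣM about B: M_B − 1300·9.4 − 2150·8.4 = 0 → M_B = 30280 lb·ft.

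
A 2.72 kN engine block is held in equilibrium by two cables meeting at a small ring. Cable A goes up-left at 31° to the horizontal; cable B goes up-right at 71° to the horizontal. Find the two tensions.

ΣF_x = 0: −T_A·cos31° + T_B·cos71° = 0 → T_B = 2.63284·T_A.
ΣF_y = 0: T_A·sin31° + T_B·sin71° = 2.72.
Substitute: T_A·(0.515038 + 2.63284·0.945519) = 2.72 → T_A = 0.905327 ≈ 0.9053 kN.
Then T_B = 2.63284 × 0.905327 = 2.384 kN.

T_A = 0.9053 kN, T_B = 2.384 kN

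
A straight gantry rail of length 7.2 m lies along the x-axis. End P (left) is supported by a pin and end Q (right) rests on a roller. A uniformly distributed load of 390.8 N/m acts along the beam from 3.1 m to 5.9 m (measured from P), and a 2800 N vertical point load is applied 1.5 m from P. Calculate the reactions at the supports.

Resultant of the distributed load: 390.8 × 2.8 = 1094.24 N at 4.5 m from P.
Moments about P: Q_y·7.2 − (390.8·2.8)·4.5 − 2800·1.5 = 0 → Q_y = 9124.08/7.2 = 1267.23 ≈ 1267 N.
ΣF_y = 0: P_y + 1267.23 − 390.8·2.8 − 2800 = 0 → P_y = 2627 N.
ΣF_x = 0: no horizontal applied forces, so P_x = 0.

P_x = 0, P_y = 2627 N, Q_y = 1267 N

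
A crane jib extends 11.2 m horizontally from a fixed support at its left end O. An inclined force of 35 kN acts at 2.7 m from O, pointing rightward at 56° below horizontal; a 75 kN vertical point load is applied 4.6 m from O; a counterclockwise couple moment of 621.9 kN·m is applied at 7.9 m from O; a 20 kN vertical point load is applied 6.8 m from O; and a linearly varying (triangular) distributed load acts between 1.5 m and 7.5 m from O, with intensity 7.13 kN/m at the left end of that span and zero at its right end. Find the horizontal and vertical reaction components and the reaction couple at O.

O_x = -19.57 kN, O_y = 145.4 kN, M_O = 12.31 kN·m

Resultant of the triangular load: ½ × 7.13 × 6 = 21.39 kN, acting at 3.5 m from O (one-third of the span from the peak).
ΣF_x = 0: O_x + 35·cos56° = 0 → O_x = -19.57 kN.
ΣF_y = 0: O_y − 35·sin56° − 75 − 20 − ½·7.13·6 = 0 → O_y = 145.4 kN.
ΣM about O: M_O − 35·sin56°·2.7 − 75·4.6 + 621.9 − 20·6.8 − (½·7.13·6)·3.5 = 0 → M_O = 12.31 kN·m.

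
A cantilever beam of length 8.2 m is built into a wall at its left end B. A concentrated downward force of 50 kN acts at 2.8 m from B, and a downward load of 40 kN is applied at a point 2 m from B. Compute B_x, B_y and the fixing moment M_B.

ΣF_x = 0: B_x = 0.
ΣF_y = 0: B_y − 50 − 40 = 0 → B_y = 90.00 kN.
ΣM about B: M_B − 50·2.8 − 40·2 = 0 → M_B = 220.0 kN·m.

B_x = 0, B_y = 90.00 kN, M_B = 220.0 kN·m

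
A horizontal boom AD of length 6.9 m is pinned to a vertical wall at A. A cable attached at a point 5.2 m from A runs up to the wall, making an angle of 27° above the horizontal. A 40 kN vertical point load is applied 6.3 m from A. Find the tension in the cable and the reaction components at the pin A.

T = 106.7 kN, A_x = 95.11 kN, A_y = -8.462 kN

ΣM about A: T·sin27°·5.2 − 40·6.3 = 0 → T = 252/(5.2·0.45399) = 106.746 ≈ 106.7 kN.
ΣF_x = 0: A_x − T·cos27° = 0 → A_x = 106.746 × 0.891007 = 95.11 kN.
ΣF_y = 0: A_y + T·sin27° − 40 = 0 → A_y = 40 − 106.746 × 0.45399 = -8.462 kN.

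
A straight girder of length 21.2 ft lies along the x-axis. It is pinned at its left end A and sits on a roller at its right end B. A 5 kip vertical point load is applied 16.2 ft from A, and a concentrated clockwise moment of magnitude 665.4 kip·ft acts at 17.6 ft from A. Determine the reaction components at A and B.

A_x = 0, A_y = -30.21 kip, B_y = 35.21 kip

Moments about A: B_y·21.2 − 5·16.2 − 665.4 = 0 → B_y = 746.4/21.2 = 35.2075 ≈ 35.21 kip.
ΣF_y = 0: A_y + 35.2075 − 5 = 0 → A_y = -30.21 kip.
ΣF_x = 0: no horizontal applied forces, so A_x = 0.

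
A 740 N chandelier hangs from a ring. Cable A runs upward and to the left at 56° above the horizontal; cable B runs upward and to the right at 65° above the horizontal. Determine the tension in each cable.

T_A = 364.9 N, T_B = 482.8 N

ΣF_x = 0: −T_A·cos56° + T_B·cos65° = 0 → T_B = 1.32316·T_A.
ΣF_y = 0: T_A·sin56° + T_B·sin65° = 740.
Substitute: T_A·(0.829038 + 1.32316·0.906308) = 740 → T_A = 364.85 ≈ 364.9 N.
Then T_B = 1.32316 × 364.85 = 482.8 N.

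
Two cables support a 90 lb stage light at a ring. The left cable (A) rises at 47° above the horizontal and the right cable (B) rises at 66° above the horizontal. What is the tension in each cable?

ΣF_x = 0: −T_A·cos47° + T_B·cos66° = 0 → T_B = 1.67676·T_A.
ΣF_y = 0: T_A·sin47° + T_B·sin66° = 90.
Substitute: T_A·(0.731354 + 1.67676·0.913545) = 90 → T_A = 39.7676 ≈ 39.77 lb.
Then T_B = 1.67676 × 39.7676 = 66.68 lb.

T_A = 39.77 lb, T_B = 66.68 lb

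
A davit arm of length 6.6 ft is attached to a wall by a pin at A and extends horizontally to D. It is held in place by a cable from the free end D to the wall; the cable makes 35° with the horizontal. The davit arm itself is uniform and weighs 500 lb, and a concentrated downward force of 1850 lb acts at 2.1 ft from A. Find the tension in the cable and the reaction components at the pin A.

ΣM about A: T·sin35°·6.6 − 500·3.3 − 1850·2.1 = 0 → T = 5535/(6.6·0.573576) = 1462.12 ≈ 1462 lb.
ΣF_x = 0: A_x − T·cos35° = 0 → A_x = 1462.12 × 0.819152 = 1198 lb.
ΣF_y = 0: A_y + T·sin35° − 500 − 1850 = 0 → A_y = 2350 − 1462.12 × 0.573576 = 1511 lb.

T = 1462 lb, A_x = 1198 lb, A_y = 1511 lb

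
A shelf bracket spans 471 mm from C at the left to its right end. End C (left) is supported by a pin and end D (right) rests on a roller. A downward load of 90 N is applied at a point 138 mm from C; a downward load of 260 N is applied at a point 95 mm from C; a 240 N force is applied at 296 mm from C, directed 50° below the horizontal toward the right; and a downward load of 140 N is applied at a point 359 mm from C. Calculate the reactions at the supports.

ΣM about C: D_y·471 − 90·138 − 260·95 − 240·sin50°·296 − 140·359 = 0 → D_y = 141800/471 = 301.062 ≈ 301.1 N.
ΣF_y = 0: C_y + 301.062 − 90 − 260 − 240·sin50° − 140 = 0 → C_y = 372.8 N.
ΣF_x = 0: C_x + 240·cos50° = 0 → C_x = -154.3 N.

C_x = -154.3 N, C_y = 372.8 N, D_y = 301.1 N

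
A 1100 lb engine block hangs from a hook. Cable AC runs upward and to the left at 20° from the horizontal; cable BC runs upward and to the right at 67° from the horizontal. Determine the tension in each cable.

ΣF_x = 0: −T_AC·cos20° + T_BC·cos67° = 0 → T_BC = 2.40496·T_AC.
ΣF_y = 0: T_AC·sin20° + T_BC·sin67° = 1100.
Substitute: T_AC·(0.34202 + 2.40496·0.920505) = 1100 → T_AC = 430.394 ≈ 430.4 lb.
Then T_BC = 2.40496 × 430.394 = 1035 lb.

T_AC = 430.4 lb, T_BC = 1035 lb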